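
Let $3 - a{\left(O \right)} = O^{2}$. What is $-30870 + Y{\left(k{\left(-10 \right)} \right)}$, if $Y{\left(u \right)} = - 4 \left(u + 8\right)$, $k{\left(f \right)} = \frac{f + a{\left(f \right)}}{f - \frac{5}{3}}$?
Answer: $- \frac{1082854}{35} \approx -30939.0$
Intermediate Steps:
$a{\left(O \right)} = 3 - O^{2}$
$k{\left(f \right)} = \frac{3 + f - f^{2}}{- \frac{5}{3} + f}$ ($k{\left(f \right)} = \frac{f - \left(-3 + f^{2}\right)}{f - \frac{5}{3}} = \frac{3 + f - f^{2}}{f - \frac{5}{3}} = \frac{3 + f - f^{2}}{- \frac{5}{3} + f}$)
$Y{\left(u \right)} = -32 - 4 u$ ($Y{\left(u \right)} = - 4 \left(8 + u\right) = -32 - 4 u$)
$-30870 + Y{\left(k{\left(-10 \right)} \right)} = -30870 - \left(32 + 4 \frac{3 \left(3 - 10 - \left(-10\right)^{2}\right)}{-5 + 3 \left(-10\right)}\right) = -30870 - \left(32 + 4 \frac{3 \left(3 - 10 - 100\right)}{-5 - 30}\right) = -30870 - \left(32 + 4 \frac{3 \left(3 - 10 - 100\right)}{-35}\right) = -30870 - \left(32 + 4 \cdot 3 \left(- \frac{1}{35}\right) \left(-107\right)\right) = -30870 - \frac{2404}{35} = - \frac{1082854}{35}$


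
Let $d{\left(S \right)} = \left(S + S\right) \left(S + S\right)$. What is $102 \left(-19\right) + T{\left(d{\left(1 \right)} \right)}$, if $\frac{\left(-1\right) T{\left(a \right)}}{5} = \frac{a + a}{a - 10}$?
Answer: $- \frac{5794}{3} \approx -1931.3$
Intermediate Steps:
$d{\left(S \right)} = 4 S^{2}$ ($d{\left(S \right)} = 2 S 2 S = 4 S^{2}$)
$T{\left(a \right)} = - \frac{10 a}{-10 + a}$ ($T{\left(a \right)} = - 5 \frac{a + a}{a - 10} = - 5 \frac{2 a}{-10 + a} = - \frac{10 a}{-10 + a}$)
$102 \left(-19\right) + T{\left(d{\left(1 \right)} \right)} = 102 \left(-19\right) - \frac{10 \cdot 4 \cdot 1^{2}}{-10 + 4 \cdot 1^{2}} = -1938 - \frac{10 \cdot 4 \cdot 1}{-10 + 4 \cdot 1} = -1938 - \frac{40}{-10 + 4} = -1938 - \frac{40}{-6} = -1938 - 40 \left(- \frac{1}{6}\right) = -1938 + \frac{20}{3} = - \frac{5794}{3}$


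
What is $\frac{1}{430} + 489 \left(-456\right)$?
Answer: $- \frac{95883119}{430} \approx -2.2298 \cdot 10^{5}$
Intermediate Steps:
$\frac{1}{430} + 489 \left(-456\right) = \frac{1}{430} - 222984 = - \frac{95883119}{430}$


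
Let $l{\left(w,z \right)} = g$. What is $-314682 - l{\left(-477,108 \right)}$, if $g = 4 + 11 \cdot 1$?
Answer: $-314697$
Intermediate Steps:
$g = 15$ ($g = 4 + 11 = 15$)
$l{\left(w,z \right)} = 15$
$-314682 - l{\left(-477,108 \right)} = -314682 - 15 = -314697$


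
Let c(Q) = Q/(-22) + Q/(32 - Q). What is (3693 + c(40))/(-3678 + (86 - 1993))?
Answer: -40548/61435 ≈ -0.66002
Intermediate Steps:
c(Q) = -Q/22 + Q/(32 - Q) (c(Q) = Q*(-1/22) + Q/(32 - Q) = -Q/22 + Q/(32 - Q))
(3693 + c(40))/(-3678 + (86 - 1993)) = (3693 + (1/22)*40*(10 - 1*40)/(-32 + 40))/(-3678 + (86 - 1993)) = (3693 + (1/22)*40*(10 - 40)/8)/(-3678 - 1907) = (3693 + (1/22)*40*(1/8)*(-30))/(-5585) = (3693 - 75/11)*(-1/5585) = (40548/11)*(-1/5585) = -40548/61435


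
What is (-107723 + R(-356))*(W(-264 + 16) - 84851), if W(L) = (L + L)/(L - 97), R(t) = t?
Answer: 3163807266821/345 ≈ 9.1705e+9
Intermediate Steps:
W(L) = 2*L/(-97 + L) (W(L) = (2*L)/(-97 + L) = 2*L/(-97 + L))
(-107723 + R(-356))*(W(-264 + 16) - 84851) = (-107723 - 356)*(2*(-264 + 16)/(-97 + (-264 + 16)) - 84851) = -108079*(2*(-248)/(-97 - 248) - 84851) = -108079*(2*(-248)/(-345) - 84851) = -108079*(2*(-248)*(-1/345) - 84851) = -108079*(496/345 - 84851) = -108079*(-29273099/345) = 3163807266821/345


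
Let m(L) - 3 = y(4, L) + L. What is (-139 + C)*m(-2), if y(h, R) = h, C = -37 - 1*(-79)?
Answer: -485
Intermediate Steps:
C = 42 (C = -37 + 79 = 42)
m(L) = 7 + L (m(L) = 3 + (4 + L) = 7 + L)
(-139 + C)*m(-2) = (-139 + 42)*(7 - 2) = -97*5 = -485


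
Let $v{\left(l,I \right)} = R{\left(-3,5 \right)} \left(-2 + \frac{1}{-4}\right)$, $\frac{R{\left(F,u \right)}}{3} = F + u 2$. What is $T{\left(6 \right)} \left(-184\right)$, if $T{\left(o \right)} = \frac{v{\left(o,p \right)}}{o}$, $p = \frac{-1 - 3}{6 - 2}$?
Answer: $1449$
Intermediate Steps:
$R{\left(F,u \right)} = 3 F + 6 u$ ($R{\left(F,u \right)} = 3 \left(F + u 2\right) = 3 \left(F + 2 u\right) = 3 F + 6 u$)
$p = -1$ ($p = - \frac{4}{4} = \left(-4\right) \frac{1}{4} = -1$)
$v{\left(l,I \right)} = - \frac{189}{4}$ ($v{\left(l,I \right)} = \left(3 \left(-3\right) + 6 \cdot 5\right) \left(-2 + \frac{1}{-4}\right) = \left(-9 + 30\right) \left(-2 - \frac{1}{4}\right) = 21 \left(- \frac{9}{4}\right) = - \frac{189}{4}$)
$T{\left(o \right)} = - \frac{189}{4 o}$
$T{\left(6 \right)} \left(-184\right) = - \frac{189}{4 \cdot 6} \left(-184\right) = \left(- \frac{189}{4}\right) \frac{1}{6} \left(-184\right) = \left(- \frac{63}{8}\right) \left(-184\right) = 1449$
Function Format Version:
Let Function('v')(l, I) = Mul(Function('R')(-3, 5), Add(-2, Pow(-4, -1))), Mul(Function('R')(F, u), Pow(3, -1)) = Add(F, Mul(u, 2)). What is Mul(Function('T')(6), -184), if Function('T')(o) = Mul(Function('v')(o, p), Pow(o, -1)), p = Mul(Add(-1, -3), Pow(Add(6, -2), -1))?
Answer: 1449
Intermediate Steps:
Function('R')(F, u) = Add(Mul(3, F), Mul(6, u)) (Function('R')(F, u) = Mul(3, Add(F, Mul(u, 2))) = Mul(3, Add(F, Mul(2, u))) = Add(Mul(3, F), Mul(6, u)))
p = -1 (p = Mul(-4, Pow(4, -1)) = Mul(-4, Rational(1, 4)) = -1)
Function('v')(l, I) = Rational(-189, 4) (Function('v')(l, I) = Mul(Add(Mul(3, -3), Mul(6, 5)), Add(-2, Pow(-4, -1))) = Mul(Add(-9, 30), Add(-2, Rational(-1, 4))) = Mul(21, Rational(-9, 4)) = Rational(-189, 4))
Function('T')(o) = Mul(Rational(-189, 4), Pow(o, -1))
Mul(Function('T')(6), -184) = Mul(Mul(Rational(-189, 4), Pow(6, -1)), -184) = Mul(Mul(Rational(-189, 4), Rational(1, 6)), -184) = Mul(Rational(-63, 8), -184) = 1449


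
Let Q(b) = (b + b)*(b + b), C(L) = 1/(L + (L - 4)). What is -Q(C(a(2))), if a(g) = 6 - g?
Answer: -1/4 ≈ -0.25000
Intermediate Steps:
C(L) = 1/(-4 + 2*L) (C(L) = 1/(L + (-4 + L)) = 1/(-4 + 2*L))
Q(b) = 4*b**2 (Q(b) = (2*b)*(2*b) = 4*b**2)
-Q(C(a(2))) = -4*(1/(2*(-2 + (6 - 1*2))))**2 = -4*(1/(2*(-2 + (6 - 2))))**2 = -4*(1/(2*(-2 + 4)))**2 = -4*((1/2)/2)**2 = -4*((1/2)*(1/2))**2 = -4*(1/4)**2 = -4/16 = -1*1/4 = -1/4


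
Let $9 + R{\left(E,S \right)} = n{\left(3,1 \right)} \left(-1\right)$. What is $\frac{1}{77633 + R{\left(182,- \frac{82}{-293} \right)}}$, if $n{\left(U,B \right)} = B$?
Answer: $\frac{1}{77623} \approx 1.2883 \cdot 10^{-5}$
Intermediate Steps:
$R{\left(E,S \right)} = -10$ ($R{\left(E,S \right)} = -9 + 1 \left(-1\right) = -9 - 1 = -10$)
$\frac{1}{77633 + R{\left(182,- \frac{82}{-293} \right)}} = \frac{1}{77633 - 10} = \frac{1}{77623}$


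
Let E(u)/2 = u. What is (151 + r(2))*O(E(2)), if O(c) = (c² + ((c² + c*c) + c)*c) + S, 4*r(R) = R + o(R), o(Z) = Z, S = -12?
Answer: 22496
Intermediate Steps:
E(u) = 2*u
r(R) = R/2 (r(R) = (R + R)/4 = (2*R)/4 = R/2)
O(c) = -12 + c² + c*(c + 2*c²) (O(c) = (c² + ((c² + c*c) + c)*c) - 12 = (c² + ((c² + c²) + c)*c) - 12 = (c² + (2*c² + c)*c) - 12 = (c² + (c + 2*c²)*c) - 12 = (c² + c*(c + 2*c²)) - 12 = -12 + c² + c*(c + 2*c²))
(151 + r(2))*O(E(2)) = (151 + (½)*2)*(-12 + 2*(2*2)² + 2*(2*2)³) = (151 + 1)*(-12 + 2*4² + 2*4³) = 152*(-12 + 2*16 + 2*64) = 152*(-12 + 32 + 128) = 152*148 = 22496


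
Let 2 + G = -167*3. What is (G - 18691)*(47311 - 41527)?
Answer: -111018096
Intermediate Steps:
G = -503 (G = -2 - 167*3 = -2 - 501 = -503)
(G - 18691)*(47311 - 41527) = (-503 - 18691)*(47311 - 41527) = -19194*5784 = -111018096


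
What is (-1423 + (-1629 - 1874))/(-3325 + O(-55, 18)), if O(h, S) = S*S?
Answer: 4926/3001 ≈ 1.6415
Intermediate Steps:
O(h, S) = S²
(-1423 + (-1629 - 1874))/(-3325 + O(-55, 18)) = (-1423 + (-1629 - 1874))/(-3325 + 18²) = (-1423 - 3503)/(-3325 + 324) = -4926/(-3001) = -4926*(-1/3001) = 4926/3001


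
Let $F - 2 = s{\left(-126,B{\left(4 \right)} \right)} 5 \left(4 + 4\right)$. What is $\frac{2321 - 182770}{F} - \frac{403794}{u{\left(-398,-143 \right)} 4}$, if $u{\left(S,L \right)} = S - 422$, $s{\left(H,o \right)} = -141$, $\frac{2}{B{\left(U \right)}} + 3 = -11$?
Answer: $\frac{717115823}{4623160} \approx 155.11$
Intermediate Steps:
$B{\left(U \right)} = - \frac{1}{7}$ ($B{\left(U \right)} = \frac{2}{-3 - 11} = \frac{2}{-14} = 2 \left(- \frac{1}{14}\right) = - \frac{1}{7}$)
$F = -5638$ ($F = 2 - 141 \cdot 5 \left(4 + 4\right) = 2 - 141 \cdot 5 \cdot 8 = 2 - 5640 = -5638$)
$u{\left(S,L \right)} = -422 + S$
$\frac{2321 - 182770}{F} - \frac{403794}{u{\left(-398,-143 \right)} 4} = \frac{2321 - 182770}{-5638} - \frac{403794}{\left(-422 - 398\right) 4} = \left(-180449\right) \left(- \frac{1}{5638}\right) - \frac{403794}{\left(-820\right) 4} = \frac{180449}{5638} - \frac{403794}{-3280} = \frac{180449}{5638} - - \frac{201897}{1640} = \frac{180449}{5638} + \frac{201897}{1640} = \frac{717115823}{4623160}$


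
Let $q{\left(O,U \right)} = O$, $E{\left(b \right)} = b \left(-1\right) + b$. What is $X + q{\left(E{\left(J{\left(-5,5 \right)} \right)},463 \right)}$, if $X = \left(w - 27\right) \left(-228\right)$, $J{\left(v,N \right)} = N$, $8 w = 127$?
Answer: $\frac{5073}{2} \approx 2536.5$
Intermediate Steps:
$w = \frac{127}{8}$ ($w = \frac{1}{8} \cdot 127 = \frac{127}{8} \approx 15.875$)
$E{\left(b \right)} = 0$ ($E{\left(b \right)} = - b + b = 0$)
$X = \frac{5073}{2}$ ($X = \left(\frac{127}{8} - 27\right) \left(-228\right) = \left(- \frac{89}{8}\right) \left(-228\right) = \frac{5073}{2} \approx 2536.5$)
$X + q{\left(E{\left(J{\left(-5,5 \right)} \right)},463 \right)} = \frac{5073}{2} + 0 = \frac{5073}{2}$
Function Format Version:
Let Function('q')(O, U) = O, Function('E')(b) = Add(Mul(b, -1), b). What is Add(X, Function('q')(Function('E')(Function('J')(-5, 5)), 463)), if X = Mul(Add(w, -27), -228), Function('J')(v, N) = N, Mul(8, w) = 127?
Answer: Rational(5073, 2) ≈ 2536.5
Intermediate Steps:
w = Rational(127, 8) (w = Mul(Rational(1, 8), 127) = Rational(127, 8) ≈ 15.875)
Function('E')(b) = 0 (Function('E')(b) = Add(Mul(-1, b), b) = 0)
X = Rational(5073, 2) (X = Mul(Add(Rational(127, 8), -27), -228) = Mul(Rational(-89, 8), -228) = Rational(5073, 2) ≈ 2536.5)
Add(X, Function('q')(Function('E')(Function('J')(-5, 5)), 463)) = Add(Rational(5073, 2), 0) = Rational(5073, 2)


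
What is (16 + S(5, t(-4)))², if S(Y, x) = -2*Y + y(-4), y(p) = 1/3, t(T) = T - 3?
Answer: 361/9 ≈ 40.111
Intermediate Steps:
t(T) = -3 + T
y(p) = ⅓
S(Y, x) = ⅓ - 2*Y (S(Y, x) = -2*Y + ⅓ = ⅓ - 2*Y)
(16 + S(5, t(-4)))² = (16 + (⅓ - 2*5))² = (16 + (⅓ - 10))² = (16 - 29/3)² = (19/3)² = 361/9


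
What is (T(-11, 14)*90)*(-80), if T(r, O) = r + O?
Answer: -21600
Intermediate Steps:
T(r, O) = O + r
(T(-11, 14)*90)*(-80) = ((14 - 11)*90)*(-80) = (3*90)*(-80) = 270*(-80) = -21600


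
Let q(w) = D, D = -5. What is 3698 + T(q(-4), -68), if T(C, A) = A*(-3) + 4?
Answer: 3906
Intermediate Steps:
q(w) = -5
T(C, A) = 4 - 3*A (T(C, A) = -3*A + 4 = 4 - 3*A)
3698 + T(q(-4), -68) = 3698 + (4 - 3*(-68)) = 3698 + (4 + 204) = 3698 + 208 = 3906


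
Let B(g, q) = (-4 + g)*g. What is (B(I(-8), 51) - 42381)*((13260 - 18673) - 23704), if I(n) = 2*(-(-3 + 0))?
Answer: 1233658173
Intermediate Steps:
I(n) = 6 (I(n) = 2*(-1*(-3)) = 2*3 = 6)
B(g, q) = g*(-4 + g)
(B(I(-8), 51) - 42381)*((13260 - 18673) - 23704) = (6*(-4 + 6) - 42381)*((13260 - 18673) - 23704) = (6*2 - 42381)*(-5413 - 23704) = (12 - 42381)*(-29117) = -42369*(-29117) = 1233658173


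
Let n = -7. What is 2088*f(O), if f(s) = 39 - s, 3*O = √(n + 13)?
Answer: 81432 - 696*√6 ≈ 79727.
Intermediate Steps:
O = √6/3 (O = √(-7 + 13)/3 = √6/3 ≈ 0.81650)
2088*f(O) = 2088*(39 - √6/3) = 81432 - 696*√6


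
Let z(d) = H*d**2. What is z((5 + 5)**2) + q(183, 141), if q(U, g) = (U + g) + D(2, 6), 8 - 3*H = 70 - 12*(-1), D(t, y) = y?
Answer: -739010/3 ≈ -2.4634e+5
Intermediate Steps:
H = -74/3 (H = 8/3 - (70 - 12*(-1))/3 = 8/3 - (70 - 1*(-12))/3 = 8/3 - (70 + 12)/3 = 8/3 - 1/3*82 = 8/3 - 82/3 = -74/3 ≈ -24.667)
q(U, g) = 6 + U + g (q(U, g) = (U + g) + 6 = 6 + U + g)
z(d) = -74*d**2/3
z((5 + 5)**2) + q(183, 141) = -74*(5 + 5)**4/3 + (6 + 183 + 141) = -74*(10**2)**2/3 + 330 = -74/3*100**2 + 330 = -74/3*10000 + 330 = -740000/3 + 330 = -739010/3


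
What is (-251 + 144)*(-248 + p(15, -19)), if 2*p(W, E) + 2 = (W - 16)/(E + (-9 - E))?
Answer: 479467/18 ≈ 26637.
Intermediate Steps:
p(W, E) = -1/9 - W/18 (p(W, E) = -1 + ((W - 16)/(E + (-9 - E)))/2 = -1 + ((-16 + W)/(-9))/2 = -1 + ((-16 + W)*(-1/9))/2 = -1 + (16/9 - W/9)/2 = -1 + (8/9 - W/18) = -1/9 - W/18)
(-251 + 144)*(-248 + p(15, -19)) = (-251 + 144)*(-248 + (-1/9 - 1/18*15)) = -107*(-248 + (-1/9 - 5/6)) = -107*(-248 - 17/18) = -107*(-4481/18) = 479467/18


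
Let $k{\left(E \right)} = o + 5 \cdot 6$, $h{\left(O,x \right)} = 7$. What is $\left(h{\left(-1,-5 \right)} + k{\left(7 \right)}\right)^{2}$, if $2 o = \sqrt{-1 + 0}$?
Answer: $\frac{\left(74 + i\right)^{2}}{4} \approx 1368.8 + 37.0 i$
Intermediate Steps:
$o = \frac{i}{2}$ ($o = \frac{\sqrt{-1 + 0}}{2} = \frac{\sqrt{-1}}{2} = \frac{i}{2} \approx 0.5 i$)
$k{\left(E \right)} = 30 + \frac{i}{2}$ ($k{\left(E \right)} = \frac{i}{2} + 5 \cdot 6 = \frac{i}{2} + 30 = 30 + \frac{i}{2}$)
$\left(h{\left(-1,-5 \right)} + k{\left(7 \right)}\right)^{2} = \left(7 + \left(30 + \frac{i}{2}\right)\right)^{2} = \left(37 + \frac{i}{2}\right)^{2}$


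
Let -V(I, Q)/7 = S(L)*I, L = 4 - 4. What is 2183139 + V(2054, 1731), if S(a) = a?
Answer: 2183139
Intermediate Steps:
L = 0
V(I, Q) = 0 (V(I, Q) = -0*I = -7*0 = 0)
2183139 + V(2054, 1731) = 2183139 + 0 = 2183139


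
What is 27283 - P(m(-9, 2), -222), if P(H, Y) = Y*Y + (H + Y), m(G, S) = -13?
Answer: -21766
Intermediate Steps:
P(H, Y) = H + Y + Y² (P(H, Y) = Y² + (H + Y) = H + Y + Y²)
27283 - P(m(-9, 2), -222) = 27283 - (-13 - 222 + (-222)²) = 27283 - (-13 - 222 + 49284) = 27283 - 1*49049 = 27283 - 49049 = -21766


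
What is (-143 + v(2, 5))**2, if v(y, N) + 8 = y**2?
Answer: 21609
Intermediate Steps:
v(y, N) = -8 + y**2
(-143 + v(2, 5))**2 = (-143 + (-8 + 2**2))**2 = (-143 + (-8 + 4))**2 = (-143 - 4)**2 = (-147)**2 = 21609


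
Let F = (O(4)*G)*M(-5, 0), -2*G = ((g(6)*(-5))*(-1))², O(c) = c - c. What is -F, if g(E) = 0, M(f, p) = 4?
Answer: 0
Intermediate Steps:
O(c) = 0
G = 0 (G = -((0*(-5))*(-1))²/2 = -(0*(-1))²/2 = -½*0² = -½*0 = 0)
F = 0 (F = (0*0)*4 = 0*4 = 0)
-F = -1*0 = 0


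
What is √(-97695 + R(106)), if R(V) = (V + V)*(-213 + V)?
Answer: I*√120379 ≈ 346.96*I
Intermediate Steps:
R(V) = 2*V*(-213 + V) (R(V) = (2*V)*(-213 + V) = 2*V*(-213 + V))
√(-97695 + R(106)) = √(-97695 + 2*106*(-213 + 106)) = √(-97695 + 2*106*(-107)) = √(-97695 - 22684) = √(-120379) = I*√120379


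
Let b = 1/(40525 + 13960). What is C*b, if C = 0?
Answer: 0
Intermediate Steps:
b = 1/54485 ≈ 1.8354e-5
C*b = 0*(1/54485) = 0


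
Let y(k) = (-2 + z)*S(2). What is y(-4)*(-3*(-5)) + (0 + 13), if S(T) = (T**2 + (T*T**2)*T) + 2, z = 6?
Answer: 1333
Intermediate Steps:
S(T) = 2 + T**2 + T**4 (S(T) = (T**2 + T**3*T) + 2 = (T**2 + T**4) + 2 = 2 + T**2 + T**4)
y(k) = 88 (y(k) = (-2 + 6)*(2 + 2**2 + 2**4) = 4*(2 + 4 + 16) = 4*22 = 88)
y(-4)*(-3*(-5)) + (0 + 13) = 88*(-3*(-5)) + (0 + 13) = 88*15 + 13 = 1320 + 13 = 1333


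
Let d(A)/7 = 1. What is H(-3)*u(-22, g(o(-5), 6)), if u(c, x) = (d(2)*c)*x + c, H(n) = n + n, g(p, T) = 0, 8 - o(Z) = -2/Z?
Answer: 132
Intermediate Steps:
d(A) = 7 (d(A) = 7*1 = 7)
o(Z) = 8 + 2/Z (o(Z) = 8 - (-2)/Z = 8 + 2/Z)
H(n) = 2*n
u(c, x) = c + 7*c*x (u(c, x) = (7*c)*x + c = 7*c*x + c = c + 7*c*x)
H(-3)*u(-22, g(o(-5), 6)) = (2*(-3))*(-22*(1 + 7*0)) = -(-132)*(1 + 0) = -(-132) = -6*(-22) = 132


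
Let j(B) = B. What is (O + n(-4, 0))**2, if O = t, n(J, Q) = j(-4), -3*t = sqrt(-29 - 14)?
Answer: (12 + I*sqrt(43))**2/9 ≈ 11.222 + 17.487*I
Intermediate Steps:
t = -I*sqrt(43)/3 (t = -sqrt(-29 - 14)/3 = -I*sqrt(43)/3 ≈ -2.1858*I)
n(J, Q) = -4
O = -I*sqrt(43)/3 ≈ -2.1858*I
(O + n(-4, 0))**2 = (-I*sqrt(43)/3 - 4)**2 = (-4 - I*sqrt(43)/3)**2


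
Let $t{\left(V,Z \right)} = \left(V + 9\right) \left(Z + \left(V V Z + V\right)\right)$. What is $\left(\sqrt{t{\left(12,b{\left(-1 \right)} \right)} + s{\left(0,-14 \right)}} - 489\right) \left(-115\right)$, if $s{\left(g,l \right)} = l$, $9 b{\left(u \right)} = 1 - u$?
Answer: $56235 - \frac{1610 \sqrt{42}}{3} \approx 52757.0$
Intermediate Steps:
$b{\left(u \right)} = \frac{1}{9} - \frac{u}{9}$ ($b{\left(u \right)} = \frac{1 - u}{9} = \frac{1}{9} - \frac{u}{9}$)
$t{\left(V,Z \right)} = \left(9 + V\right) \left(V + Z + Z V^{2}\right)$ ($t{\left(V,Z \right)} = \left(9 + V\right) \left(Z + \left(V^{2} Z + V\right)\right) = \left(9 + V\right) \left(Z + \left(Z V^{2} + V\right)\right) = \left(9 + V\right) \left(Z + \left(V + Z V^{2}\right)\right) = \left(9 + V\right) \left(V + Z + Z V^{2}\right)$)
$\left(\sqrt{t{\left(12,b{\left(-1 \right)} \right)} + s{\left(0,-14 \right)}} - 489\right) \left(-115\right) = \left(\sqrt{\left(12^{2} + 9 \cdot 12 + 9 \left(\frac{1}{9} - - \frac{1}{9}\right) + 12 \left(\frac{1}{9} - - \frac{1}{9}\right) + \left(\frac{1}{9} - - \frac{1}{9}\right) 12^{3} + 9 \left(\frac{1}{9} - - \frac{1}{9}\right) 12^{2}\right) - 14} - 489\right) \left(-115\right) = \left(\sqrt{\left(144 + 108 + 9 \left(\frac{1}{9} + \frac{1}{9}\right) + 12 \left(\frac{1}{9} + \frac{1}{9}\right) + \left(\frac{1}{9} + \frac{1}{9}\right) 1728 + 9 \left(\frac{1}{9} + \frac{1}{9}\right) 144\right) - 14} - 489\right) \left(-115\right) = \left(\sqrt{\left(144 + 108 + 9 \cdot \frac{2}{9} + 12 \cdot \frac{2}{9} + \frac{2}{9} \cdot 1728 + 9 \cdot \frac{2}{9} \cdot 144\right) - 14} - 489\right) \left(-115\right) = \left(\sqrt{\left(144 + 108 + 2 + \frac{8}{3} + 384 + 288\right) - 14} - 489\right) \left(-115\right) = \left(\sqrt{\frac{2786}{3} - 14} - 489\right) \left(-115\right) = \left(\sqrt{\frac{2744}{3}} - 489\right) \left(-115\right) = \left(\frac{14 \sqrt{42}}{3} - 489\right) \left(-115\right) = \left(-489 + \frac{14 \sqrt{42}}{3}\right) \left(-115\right) = 56235 - \frac{1610 \sqrt{42}}{3}$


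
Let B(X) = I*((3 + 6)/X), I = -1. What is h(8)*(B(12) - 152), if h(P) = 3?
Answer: -1833/4 ≈ -458.25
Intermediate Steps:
B(X) = -9/X (B(X) = -(3 + 6)/X = -9/X)
h(8)*(B(12) - 152) = 3*(-9/12 - 152) = 3*(-9*1/12 - 152) = 3*(-¾ - 152) = 3*(-611/4) = -1833/4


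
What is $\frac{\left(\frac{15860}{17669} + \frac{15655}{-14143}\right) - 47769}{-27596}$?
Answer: $\frac{5968587555069}{3448019019266} \approx 1.731$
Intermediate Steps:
$\frac{\left(\frac{15860}{17669} + \frac{15655}{-14143}\right) - 47769}{-27596} = \left(\left(15860 \cdot \frac{1}{17669} + 15655 \left(- \frac{1}{14143}\right)\right) - 47769\right) \left(- \frac{1}{27596}\right) = \left(\left(\frac{15860}{17669} - \frac{15655}{14143}\right) - 47769\right) \left(- \frac{1}{27596}\right) = \left(- \frac{52300215}{249892667} - 47769\right) \left(- \frac{1}{27596}\right) = \left(- \frac{11937175110138}{249892667}\right) \left(- \frac{1}{27596}\right) = \frac{5968587555069}{3448019019266}$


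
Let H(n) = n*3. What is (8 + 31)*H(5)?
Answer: 585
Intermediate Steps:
H(n) = 3*n
(8 + 31)*H(5) = (8 + 31)*(3*5) = 39*15 = 585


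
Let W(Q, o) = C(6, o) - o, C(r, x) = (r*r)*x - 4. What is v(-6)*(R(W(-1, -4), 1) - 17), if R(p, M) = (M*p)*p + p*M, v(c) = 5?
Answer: 102875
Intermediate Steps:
C(r, x) = -4 + x*r**2 (C(r, x) = r**2*x - 4 = x*r**2 - 4 = -4 + x*r**2)
W(Q, o) = -4 + 35*o (W(Q, o) = (-4 + o*6**2) - o = (-4 + o*36) - o = (-4 + 36*o) - o = -4 + 35*o)
R(p, M) = M*p + M*p**2 (R(p, M) = M*p**2 + M*p = M*p + M*p**2)
v(-6)*(R(W(-1, -4), 1) - 17) = 5*(1*(-4 + 35*(-4))*(1 + (-4 + 35*(-4))) - 17) = 5*(1*(-4 - 140)*(1 + (-4 - 140)) - 17) = 5*(1*(-144)*(1 - 144) - 17) = 5*(1*(-144)*(-143) - 17) = 5*(20592 - 17) = 5*20575 = 102875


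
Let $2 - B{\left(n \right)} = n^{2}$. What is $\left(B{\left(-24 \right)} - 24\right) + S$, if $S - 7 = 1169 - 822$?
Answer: $-244$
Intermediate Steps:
$B{\left(n \right)} = 2 - n^{2}$
$S = 354$ ($S = 7 + \left(1169 - 822\right) = 7 + 347 = 354$)
$\left(B{\left(-24 \right)} - 24\right) + S = \left(\left(2 - \left(-24\right)^{2}\right) - 24\right) + 354 = \left(\left(2 - 576\right) - 24\right) + 354 = \left(-574 - 24\right) + 354 = -598 + 354 = -244$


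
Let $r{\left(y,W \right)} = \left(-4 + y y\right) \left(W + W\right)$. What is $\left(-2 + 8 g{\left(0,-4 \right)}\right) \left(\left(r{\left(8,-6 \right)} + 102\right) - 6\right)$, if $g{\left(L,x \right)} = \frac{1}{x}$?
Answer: $2496$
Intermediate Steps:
$r{\left(y,W \right)} = 2 W \left(-4 + y^{2}\right)$ ($r{\left(y,W \right)} = \left(-4 + y^{2}\right) 2 W = 2 W \left(-4 + y^{2}\right)$)
$\left(-2 + 8 g{\left(0,-4 \right)}\right) \left(\left(r{\left(8,-6 \right)} + 102\right) - 6\right) = \left(-2 + \frac{8}{-4}\right) \left(\left(2 \left(-6\right) \left(-4 + 8^{2}\right) + 102\right) - 6\right) = \left(-2 + 8 \left(- \frac{1}{4}\right)\right) \left(\left(2 \left(-6\right) \left(-4 + 64\right) + 102\right) - 6\right) = \left(-2 - 2\right) \left(\left(2 \left(-6\right) 60 + 102\right) - 6\right) = - 4 \left(\left(-720 + 102\right) - 6\right) = - 4 \left(-618 - 6\right) = \left(-4\right) \left(-624\right) = 2496$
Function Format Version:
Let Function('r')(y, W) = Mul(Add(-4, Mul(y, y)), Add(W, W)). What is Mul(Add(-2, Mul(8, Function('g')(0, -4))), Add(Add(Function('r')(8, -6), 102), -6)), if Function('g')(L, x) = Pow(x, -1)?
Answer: 2496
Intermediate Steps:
Function('r')(y, W) = Mul(2, W, Add(-4, Pow(y, 2))) (Function('r')(y, W) = Mul(Add(-4, Pow(y, 2)), Mul(2, W)) = Mul(2, W, Add(-4, Pow(y, 2))))
Mul(Add(-2, Mul(8, Function('g')(0, -4))), Add(Add(Function('r')(8, -6), 102), -6)) = Mul(Add(-2, Mul(8, Pow(-4, -1))), Add(Add(Mul(2, -6, Add(-4, Pow(8, 2))), 102), -6)) = Mul(Add(-2, Mul(8, Rational(-1, 4))), Add(Add(Mul(2, -6, Add(-4, 64)), 102), -6)) = Mul(Add(-2, -2), Add(Add(Mul(2, -6, 60), 102), -6)) = Mul(-4, Add(Add(-720, 102), -6)) = Mul(-4, Add(-618, -6)) = Mul(-4, -624) = 2496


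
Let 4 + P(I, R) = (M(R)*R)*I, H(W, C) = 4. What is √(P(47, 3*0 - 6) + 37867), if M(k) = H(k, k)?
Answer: √36735 ≈ 191.66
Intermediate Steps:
M(k) = 4
P(I, R) = -4 + 4*I*R (P(I, R) = -4 + (4*R)*I = -4 + 4*I*R)
√(P(47, 3*0 - 6) + 37867) = √((-4 + 4*47*(3*0 - 6)) + 37867) = √((-4 + 4*47*(0 - 6)) + 37867) = √((-4 + 4*47*(-6)) + 37867) = √((-4 - 1128) + 37867) = √(-1132 + 37867) = √36735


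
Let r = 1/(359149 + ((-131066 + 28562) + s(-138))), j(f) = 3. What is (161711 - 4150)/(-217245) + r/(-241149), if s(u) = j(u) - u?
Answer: -3252252688528733/4484203802360310 ≈ -0.72527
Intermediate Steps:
s(u) = 3 - u
r = 1/256786 (r = 1/(359149 + ((-131066 + 28562) + (3 - 1*(-138)))) = 1/(359149 + (-102504 + (3 + 138))) = 1/(359149 + (-102504 + 141)) = 1/(359149 - 102363) = 1/256786 ≈ 3.8943e-6)
(161711 - 4150)/(-217245) + r/(-241149) = (161711 - 4150)/(-217245) + (1/256786)/(-241149) = 157561*(-1/217245) + (1/256786)*(-1/241149) = -157561/217245 - 1/61923687114 = -3252252688528733/4484203802360310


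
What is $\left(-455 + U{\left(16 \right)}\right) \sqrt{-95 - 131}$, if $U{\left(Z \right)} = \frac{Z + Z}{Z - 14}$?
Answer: $- 439 i \sqrt{226} \approx - 6599.6 i$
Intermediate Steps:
$U{\left(Z \right)} = \frac{2 Z}{-14 + Z}$
$\left(-455 + U{\left(16 \right)}\right) \sqrt{-95 - 131} = \left(-455 + 2 \cdot 16 \frac{1}{-14 + 16}\right) \sqrt{-95 - 131} = \left(-455 + 2 \cdot 16 \cdot \frac{1}{2}\right) \sqrt{-226} = \left(-455 + 2 \cdot 16 \cdot \frac{1}{2}\right) i \sqrt{226} = \left(-455 + 16\right) i \sqrt{226} = - 439 i \sqrt{226}$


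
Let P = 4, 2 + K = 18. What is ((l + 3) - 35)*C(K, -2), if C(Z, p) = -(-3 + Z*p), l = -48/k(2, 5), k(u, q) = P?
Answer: -1540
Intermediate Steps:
K = 16 (K = -2 + 18 = 16)
k(u, q) = 4
l = -12 (l = -48/4 = -1*12 = -12)
C(Z, p) = 3 - Z*p
((l + 3) - 35)*C(K, -2) = ((-12 + 3) - 35)*(3 - 1*16*(-2)) = (-9 - 35)*(3 + 32) = -44*35 = -1540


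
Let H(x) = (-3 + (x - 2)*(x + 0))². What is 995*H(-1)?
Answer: 0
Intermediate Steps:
H(x) = (-3 + x*(-2 + x))² (H(x) = (-3 + (-2 + x)*x)² = (-3 + x*(-2 + x))²)
995*H(-1) = 995*(3 - 1*(-1)² + 2*(-1))² = 995*(3 - 1*1 - 2)² = 995*(3 - 1 - 2)² = 995*0² = 995*0 = 0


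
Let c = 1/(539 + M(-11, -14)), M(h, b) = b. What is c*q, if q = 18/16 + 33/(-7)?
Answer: -67/9800 ≈ -0.0068367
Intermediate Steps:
q = -201/56 (q = 18*(1/16) + 33*(-1/7) = 9/8 - 33/7 = -201/56 ≈ -3.5893)
c = 1/525 (c = 1/(539 - 14) = 1/525 ≈ 0.0019048)
c*q = (1/525)*(-201/56) = -67/9800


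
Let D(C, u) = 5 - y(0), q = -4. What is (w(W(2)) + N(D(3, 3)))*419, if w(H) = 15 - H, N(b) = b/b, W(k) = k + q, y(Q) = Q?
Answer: 7542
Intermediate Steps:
W(k) = -4 + k (W(k) = k - 4 = -4 + k)
D(C, u) = 5 (D(C, u) = 5 - 1*0 = 5 + 0 = 5)
N(b) = 1
(w(W(2)) + N(D(3, 3)))*419 = ((15 - (-4 + 2)) + 1)*419 = ((15 - 1*(-2)) + 1)*419 = ((15 + 2) + 1)*419 = (17 + 1)*419 = 18*419 = 7542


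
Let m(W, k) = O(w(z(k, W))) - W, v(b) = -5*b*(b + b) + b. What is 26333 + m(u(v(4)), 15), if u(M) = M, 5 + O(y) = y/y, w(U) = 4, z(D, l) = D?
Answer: 26485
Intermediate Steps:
O(y) = -4 (O(y) = -5 + y/y = -5 + 1 = -4)
v(b) = b - 10*b**2 (v(b) = -5*b*2*b + b = -10*b**2 + b = b - 10*b**2)
m(W, k) = -4 - W
26333 + m(u(v(4)), 15) = 26333 + (-4 - 4*(1 - 10*4)) = 26333 + (-4 - 4*(1 - 40)) = 26333 + (-4 - 4*(-39)) = 26333 + (-4 - 1*(-156)) = 26333 + (-4 + 156) = 26333 + 152 = 26485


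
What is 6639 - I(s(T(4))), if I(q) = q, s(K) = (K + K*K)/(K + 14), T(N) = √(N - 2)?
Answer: 643970/97 - 6*√2/97 ≈ 6638.8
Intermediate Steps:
T(N) = √(-2 + N)
s(K) = (K + K²)/(14 + K)
6639 - I(s(T(4))) = 6639 - √(-2 + 4)*(1 + √(-2 + 4))/(14 + √(-2 + 4)) = 6639 - √2*(1 + √2)/(14 + √2)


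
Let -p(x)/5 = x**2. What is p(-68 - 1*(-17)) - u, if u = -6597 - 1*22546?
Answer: 16138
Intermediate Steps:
u = -29143 (u = -6597 - 22546 = -29143)
p(x) = -5*x**2
p(-68 - 1*(-17)) - u = -5*(-68 - 1*(-17))**2 - 1*(-29143) = -5*(-68 + 17)**2 + 29143 = -5*(-51)**2 + 29143 = -5*2601 + 29143 = -13005 + 29143 = 16138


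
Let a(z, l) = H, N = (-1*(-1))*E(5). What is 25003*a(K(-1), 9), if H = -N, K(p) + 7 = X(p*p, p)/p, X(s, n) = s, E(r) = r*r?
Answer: -625075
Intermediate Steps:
E(r) = r**2
K(p) = -7 + p (K(p) = -7 + (p*p)/p = -7 + p**2/p = -7 + p)
N = 25 (N = -1*(-1)*5**2 = 1*25 = 25)
H = -25 (H = -1*25 = -25)
a(z, l) = -25
25003*a(K(-1), 9) = 25003*(-25) = -625075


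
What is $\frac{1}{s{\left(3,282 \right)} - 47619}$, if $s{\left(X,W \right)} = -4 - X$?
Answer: $- \frac{1}{47626} \approx -2.0997 \cdot 10^{-5}$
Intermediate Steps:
$\frac{1}{s{\left(3,282 \right)} - 47619} = \frac{1}{\left(-4 - 3\right) - 47619} = \frac{1}{-7 - 47619} = \frac{1}{-47626} = - \frac{1}{47626}$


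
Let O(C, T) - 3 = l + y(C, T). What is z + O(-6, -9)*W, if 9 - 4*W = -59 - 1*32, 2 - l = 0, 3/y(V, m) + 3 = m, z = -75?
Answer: 175/4 ≈ 43.750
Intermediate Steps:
y(V, m) = 3/(-3 + m)
l = 2 (l = 2 - 1*0 = 2 + 0 = 2)
W = 25 (W = 9/4 - (-59 - 1*32)/4 = 9/4 - (-59 - 32)/4 = 9/4 - 1/4*(-91) = 9/4 + 91/4 = 25)
O(C, T) = 5 + 3/(-3 + T) (O(C, T) = 3 + (2 + 3/(-3 + T)) = 5 + 3/(-3 + T))
z + O(-6, -9)*W = -75 + ((-12 + 5*(-9))/(-3 - 9))*25 = -75 + ((-12 - 45)/(-12))*25 = -75 - 1/12*(-57)*25 = -75 + (19/4)*25 = -75 + 475/4 = 175/4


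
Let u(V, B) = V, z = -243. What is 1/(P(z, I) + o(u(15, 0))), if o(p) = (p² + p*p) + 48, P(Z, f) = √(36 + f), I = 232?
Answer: 249/123868 - √67/123868 ≈ 0.0019441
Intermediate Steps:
o(p) = 48 + 2*p² (o(p) = (p² + p²) + 48 = 2*p² + 48 = 48 + 2*p²)
1/(P(z, I) + o(u(15, 0))) = 1/(√(36 + 232) + (48 + 2*15²)) = 1/(√268 + (48 + 2*225)) = 1/(2*√67 + (48 + 450)) = 1/(2*√67 + 498) = 1/(498 + 2*√67)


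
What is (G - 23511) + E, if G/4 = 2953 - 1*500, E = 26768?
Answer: 13069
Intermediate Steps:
G = 9812 (G = 4*(2953 - 1*500) = 4*(2953 - 500) = 4*2453 = 9812)
(G - 23511) + E = (9812 - 23511) + 26768 = -13699 + 26768 = 13069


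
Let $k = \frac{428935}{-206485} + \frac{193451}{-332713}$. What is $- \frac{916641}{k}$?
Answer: $\frac{4198230678777267}{12177132026} \approx 3.4476 \cdot 10^{5}$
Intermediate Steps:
$k = - \frac{36531396078}{13740048761}$ ($k = 428935 \left(- \frac{1}{206485}\right) + 193451 \left(- \frac{1}{332713}\right) = - \frac{85787}{41297} - \frac{193451}{332713} = - \frac{36531396078}{13740048761} \approx -2.6588$)
$- \frac{916641}{k} = - \frac{916641}{- \frac{36531396078}{13740048761}} = \left(-916641\right) \left(- \frac{13740048761}{36531396078}\right) = \frac{4198230678777267}{12177132026}$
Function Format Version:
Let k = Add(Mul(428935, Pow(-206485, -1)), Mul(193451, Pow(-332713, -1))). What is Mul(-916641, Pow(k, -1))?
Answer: Rational(4198230678777267, 12177132026) ≈ 3.4476e+5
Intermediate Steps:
k = Rational(-36531396078, 13740048761) (k = Add(Mul(428935, Rational(-1, 206485)), Mul(193451, Rational(-1, 332713))) = Add(Rational(-85787, 41297), Rational(-193451, 332713)) = Rational(-36531396078, 13740048761) ≈ -2.6588)
Mul(-916641, Pow(k, -1)) = Mul(-916641, Pow(Rational(-36531396078, 13740048761), -1)) = Mul(-916641, Rational(-13740048761, 36531396078)) = Rational(4198230678777267, 12177132026)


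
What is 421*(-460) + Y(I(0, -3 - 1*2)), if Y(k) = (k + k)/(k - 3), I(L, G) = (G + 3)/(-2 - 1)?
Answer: -1355624/7 ≈ -1.9366e+5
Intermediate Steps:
I(L, G) = -1 - G/3 (I(L, G) = (3 + G)/(-3) = (3 + G)*(-⅓) = -1 - G/3)
Y(k) = 2*k/(-3 + k) (Y(k) = (2*k)/(-3 + k) = 2*k/(-3 + k))
421*(-460) + Y(I(0, -3 - 1*2)) = 421*(-460) + 2*(-1 - (-3 - 1*2)/3)/(-3 + (-1 - (-3 - 1*2)/3)) = -193660 + 2*(-1 - (-3 - 2)/3)/(-3 + (-1 - (-3 - 2)/3)) = -193660 + 2*(-1 - ⅓*(-5))/(-3 + (-1 - ⅓*(-5))) = -193660 + 2*(-1 + 5/3)/(-3 + (-1 + 5/3)) = -193660 + 2*(⅔)/(-3 + ⅔) = -193660 + 2*(⅔)/(-7/3) = -193660 + 2*(⅔)*(-3/7) = -193660 - 4/7 = -1355624/7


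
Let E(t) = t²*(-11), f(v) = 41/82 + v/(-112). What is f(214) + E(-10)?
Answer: -61679/56 ≈ -1101.4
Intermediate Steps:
f(v) = ½ - v/112 (f(v) = 41*(1/82) + v*(-1/112) = ½ - v/112)
E(t) = -11*t²
f(214) + E(-10) = (½ - 1/112*214) - 11*(-10)² = (½ - 107/56) - 11*100 = -79/56 - 1100 = -61679/56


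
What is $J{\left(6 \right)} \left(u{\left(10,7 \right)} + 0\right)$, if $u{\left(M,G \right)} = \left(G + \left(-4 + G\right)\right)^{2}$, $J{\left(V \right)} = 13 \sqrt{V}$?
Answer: $1300 \sqrt{6} \approx 3184.3$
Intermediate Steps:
$u{\left(M,G \right)} = \left(-4 + 2 G\right)^{2}$
$J{\left(6 \right)} \left(u{\left(10,7 \right)} + 0\right) = 13 \sqrt{6} \left(4 \left(-2 + 7\right)^{2} + 0\right) = 13 \sqrt{6} \left(4 \cdot 5^{2} + 0\right) = 13 \sqrt{6} \left(4 \cdot 25 + 0\right) = 13 \sqrt{6} \left(100 + 0\right) = 13 \sqrt{6} \cdot 100 = 1300 \sqrt{6}$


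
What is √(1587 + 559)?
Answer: √2146 ≈ 46.325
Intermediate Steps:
√(1587 + 559) = √2146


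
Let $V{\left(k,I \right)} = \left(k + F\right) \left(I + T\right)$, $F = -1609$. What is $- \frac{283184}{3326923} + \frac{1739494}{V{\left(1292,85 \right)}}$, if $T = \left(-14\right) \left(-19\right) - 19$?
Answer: $- \frac{2908483006929}{175069342106} \approx -16.613$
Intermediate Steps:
$T = 247$ ($T = 266 - 19 = 247$)
$V{\left(k,I \right)} = \left(-1609 + k\right) \left(247 + I\right)$ ($V{\left(k,I \right)} = \left(k - 1609\right) \left(I + 247\right) = \left(-1609 + k\right) \left(247 + I\right)$)
$- \frac{283184}{3326923} + \frac{1739494}{V{\left(1292,85 \right)}} = - \frac{283184}{3326923} + \frac{1739494}{-397423 - 136765 + 247 \cdot 1292 + 85 \cdot 1292} = \left(-283184\right) \frac{1}{3326923} + \frac{1739494}{-397423 - 136765 + 319124 + 109820} = - \frac{283184}{3326923} + \frac{1739494}{-105244} = - \frac{283184}{3326923} + 1739494 \left(- \frac{1}{105244}\right) = - \frac{283184}{3326923} - \frac{869747}{52622} = - \frac{2908483006929}{175069342106}$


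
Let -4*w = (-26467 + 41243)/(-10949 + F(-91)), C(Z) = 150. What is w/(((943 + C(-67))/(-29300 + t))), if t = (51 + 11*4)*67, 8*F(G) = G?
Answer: -677775120/95837519 ≈ -7.0721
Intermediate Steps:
F(G) = G/8
w = 29552/87683 (w = -(-26467 + 41243)/(4*(-10949 + (⅛)*(-91))) = -3694/(-10949 - 91/8) = -3694/(-87683/8) = -3694*(-8)/87683 = -¼*(-118208/87683) = 29552/87683 ≈ 0.33703)
t = 6365 (t = (51 + 44)*67 = 95*67 = 6365)
w/(((943 + C(-67))/(-29300 + t))) = 29552/(87683*(((943 + 150)/(-29300 + 6365)))) = 29552/(87683*((1093/(-22935)))) = 29552/(87683*((1093*(-1/22935)))) = 29552/(87683*(-1093/22935)) = (29552/87683)*(-22935/1093) = -677775120/95837519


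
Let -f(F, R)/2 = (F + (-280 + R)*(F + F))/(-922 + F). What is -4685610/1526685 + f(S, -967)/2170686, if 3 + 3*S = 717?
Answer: -1840943777699/599667822498 ≈ -3.0699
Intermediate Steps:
S = 238 (S = -1 + (1/3)*717 = -1 + 239 = 238)
f(F, R) = -2*(F + 2*F*(-280 + R))/(-922 + F) (f(F, R) = -2*(F + (-280 + R)*(F + F))/(-922 + F) = -2*(F + (-280 + R)*(2*F))/(-922 + F) = -2*(F + 2*F*(-280 + R))/(-922 + F))
-4685610/1526685 + f(S, -967)/2170686 = -4685610/1526685 + (2*238*(559 - 2*(-967))/(-922 + 238))/2170686 = -4685610*1/1526685 + (2*238*(559 + 1934)/(-684))*(1/2170686) = -312374/101779 + (2*238*(-1/684)*2493)*(1/2170686) = -312374/101779 - 32963/19*1/2170686 = -312374/101779 - 4709/5891862 = -1840943777699/599667822498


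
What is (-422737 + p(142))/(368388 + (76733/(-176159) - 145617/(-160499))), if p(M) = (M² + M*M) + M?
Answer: -10807966138934047/10415573742879644 ≈ -1.0377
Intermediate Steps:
p(M) = M + 2*M² (p(M) = (M² + M²) + M = 2*M² + M = M + 2*M²)
(-422737 + p(142))/(368388 + (76733/(-176159) - 145617/(-160499))) = (-422737 + 142*(1 + 2*142))/(368388 + (76733/(-176159) - 145617/(-160499))) = (-422737 + 142*(1 + 284))/(368388 + (76733*(-1/176159) - 145617*(-1/160499))) = (-422737 + 142*285)/(368388 + (-76733/176159 + 145617/160499)) = (-422737 + 40470)/(368388 + 13336175336/28273343341) = -382267/10415573742879644/28273343341 = -382267*28273343341/10415573742879644 = -10807966138934047/10415573742879644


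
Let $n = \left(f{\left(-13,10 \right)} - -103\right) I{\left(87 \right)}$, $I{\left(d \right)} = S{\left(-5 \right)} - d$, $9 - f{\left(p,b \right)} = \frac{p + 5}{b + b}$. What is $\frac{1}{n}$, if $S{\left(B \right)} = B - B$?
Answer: $- \frac{5}{48894} \approx -0.00010226$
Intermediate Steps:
$S{\left(B \right)} = 0$
$f{\left(p,b \right)} = 9 - \frac{5 + p}{2 b}$ ($f{\left(p,b \right)} = 9 - \frac{p + 5}{b + b} = 9 - \frac{5 + p}{2 b}$)
$I{\left(d \right)} = - d$ ($I{\left(d \right)} = 0 - d = - d$)
$n = - \frac{48894}{5}$ ($n = \left(\frac{-5 - -13 + 18 \cdot 10}{2 \cdot 10} - -103\right) \left(\left(-1\right) 87\right) = \left(\frac{1}{2} \cdot \frac{1}{10} \left(-5 + 13 + 180\right) + 103\right) \left(-87\right) = \left(\frac{1}{2} \cdot \frac{1}{10} \cdot 188 + 103\right) \left(-87\right) = \left(\frac{47}{5} + 103\right) \left(-87\right) = \frac{562}{5} \left(-87\right) = - \frac{48894}{5} \approx -9778.8$)
$\frac{1}{n} = \frac{1}{- \frac{48894}{5}} = - \frac{5}{48894}$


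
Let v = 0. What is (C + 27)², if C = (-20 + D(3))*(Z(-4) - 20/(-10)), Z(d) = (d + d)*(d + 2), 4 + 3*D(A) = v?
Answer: 127449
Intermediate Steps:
D(A) = -4/3 (D(A) = -4/3 + (⅓)*0 = -4/3 + 0 = -4/3)
Z(d) = 2*d*(2 + d) (Z(d) = (2*d)*(2 + d) = 2*d*(2 + d))
C = -384 (C = (-20 - 4/3)*(2*(-4)*(2 - 4) - 20/(-10)) = -64*(2*(-4)*(-2) - 20*(-⅒))/3 = -64*(16 + 2)/3 = -64/3*18 = -384)
(C + 27)² = (-384 + 27)² = (-357)² = 127449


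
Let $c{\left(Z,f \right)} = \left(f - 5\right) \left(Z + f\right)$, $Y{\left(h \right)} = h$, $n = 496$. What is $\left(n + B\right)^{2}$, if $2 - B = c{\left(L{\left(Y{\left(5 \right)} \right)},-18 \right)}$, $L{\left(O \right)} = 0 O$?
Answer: $7056$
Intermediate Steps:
$L{\left(O \right)} = 0$
$c{\left(Z,f \right)} = \left(-5 + f\right) \left(Z + f\right)$
$B = -412$ ($B = 2 - \left(\left(-18\right)^{2} - 0 - -90 + 0 \left(-18\right)\right) = 2 - \left(324 + 0 + 90 + 0\right) = 2 - 414 = -412$)
$\left(n + B\right)^{2} = \left(496 - 412\right)^{2} = 84^{2} = 7056$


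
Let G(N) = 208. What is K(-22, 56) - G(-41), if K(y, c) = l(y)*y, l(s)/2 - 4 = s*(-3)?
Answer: -3288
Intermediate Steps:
l(s) = 8 - 6*s (l(s) = 8 + 2*(s*(-3)) = 8 + 2*(-3*s) = 8 - 6*s)
K(y, c) = y*(8 - 6*y) (K(y, c) = (8 - 6*y)*y = y*(8 - 6*y))
K(-22, 56) - G(-41) = 2*(-22)*(4 - 3*(-22)) - 1*208 = 2*(-22)*(4 + 66) - 208 = 2*(-22)*70 - 208 = -3080 - 208 = -3288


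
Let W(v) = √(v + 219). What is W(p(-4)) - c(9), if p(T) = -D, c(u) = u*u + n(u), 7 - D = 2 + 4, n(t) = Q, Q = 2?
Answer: -83 + √218 ≈ -68.235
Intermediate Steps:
n(t) = 2
D = 1 (D = 7 - (2 + 4) = 7 - 1*6 = 7 - 6 = 1)
c(u) = 2 + u² (c(u) = u*u + 2 = u² + 2 = 2 + u²)
p(T) = -1 (p(T) = -1*1 = -1)
W(v) = √(219 + v)
W(p(-4)) - c(9) = √(219 - 1) - (2 + 9²) = √218 - (2 + 81) = √218 - 1*83 = √218 - 83 = -83 + √218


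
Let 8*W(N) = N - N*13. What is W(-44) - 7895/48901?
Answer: 3219571/48901 ≈ 65.839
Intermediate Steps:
W(N) = -3*N/2 (W(N) = (N - N*13)/8 = (N - 13*N)/8 = (-12*N)/8 = -3*N/2)
W(-44) - 7895/48901 = -3/2*(-44) - 7895/48901 = 66 - 7895*1/48901 = 66 - 7895/48901 = 3219571/48901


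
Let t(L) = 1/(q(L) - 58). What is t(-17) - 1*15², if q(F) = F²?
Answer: -51974/231 ≈ -225.00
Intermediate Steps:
t(L) = 1/(-58 + L²) (t(L) = 1/(L² - 58) = 1/(-58 + L²))
t(-17) - 1*15² = 1/(-58 + (-17)²) - 1*15² = 1/(-58 + 289) - 1*225 = 1/231 - 225 = -51974/231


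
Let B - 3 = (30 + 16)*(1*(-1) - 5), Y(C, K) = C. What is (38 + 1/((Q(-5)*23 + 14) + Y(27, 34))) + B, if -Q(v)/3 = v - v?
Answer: -9634/41 ≈ -234.98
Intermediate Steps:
Q(v) = 0 (Q(v) = -3*(v - v) = -3*0 = 0)
B = -273 (B = 3 + (30 + 16)*(1*(-1) - 5) = 3 + 46*(-1 - 5) = 3 + 46*(-6) = 3 - 276 = -273)
(38 + 1/((Q(-5)*23 + 14) + Y(27, 34))) + B = (38 + 1/((0*23 + 14) + 27)) - 273 = (38 + 1/((0 + 14) + 27)) - 273 = (38 + 1/(14 + 27)) - 273 = (38 + 1/41) - 273 = 1559/41 - 273 = -9634/41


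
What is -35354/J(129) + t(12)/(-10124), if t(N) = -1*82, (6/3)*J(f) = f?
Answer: -357918607/652998 ≈ -548.12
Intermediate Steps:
J(f) = f/2
t(N) = -82
-35354/J(129) + t(12)/(-10124) = -35354/((1/2)*129) - 82/(-10124) = -35354/129/2 - 82*(-1/10124) = -35354*2/129 + 41/5062 = -70708/129 + 41/5062 = -357918607/652998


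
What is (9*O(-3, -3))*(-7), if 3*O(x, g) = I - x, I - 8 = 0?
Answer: -231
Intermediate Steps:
I = 8 (I = 8 + 0 = 8)
O(x, g) = 8/3 - x/3 (O(x, g) = (8 - x)/3 = 8/3 - x/3)
(9*O(-3, -3))*(-7) = (9*(8/3 - 1/3*(-3)))*(-7) = (9*(8/3 + 1))*(-7) = (9*(11/3))*(-7) = 33*(-7) = -231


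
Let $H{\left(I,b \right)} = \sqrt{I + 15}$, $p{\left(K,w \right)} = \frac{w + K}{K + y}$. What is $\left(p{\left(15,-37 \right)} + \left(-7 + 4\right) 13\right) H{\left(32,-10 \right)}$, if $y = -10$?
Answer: $- \frac{217 \sqrt{47}}{5} \approx -297.54$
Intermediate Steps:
$p{\left(K,w \right)} = \frac{K + w}{-10 + K}$ ($p{\left(K,w \right)} = \frac{w + K}{K - 10} = \frac{K + w}{-10 + K}$)
$H{\left(I,b \right)} = \sqrt{15 + I}$
$\left(p{\left(15,-37 \right)} + \left(-7 + 4\right) 13\right) H{\left(32,-10 \right)} = \left(\frac{15 - 37}{-10 + 15} + \left(-7 + 4\right) 13\right) \sqrt{15 + 32} = \left(\frac{1}{5} \left(-22\right) - 39\right) \sqrt{47} = \left(- \frac{22}{5} - 39\right) \sqrt{47} = - \frac{217 \sqrt{47}}{5}$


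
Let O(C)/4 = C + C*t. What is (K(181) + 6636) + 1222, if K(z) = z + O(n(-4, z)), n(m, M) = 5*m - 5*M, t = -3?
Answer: 15439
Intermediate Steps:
n(m, M) = -5*M + 5*m
O(C) = -8*C (O(C) = 4*(C + C*(-3)) = 4*(C - 3*C) = 4*(-2*C) = -8*C)
K(z) = 160 + 41*z (K(z) = z - 8*(-5*z + 5*(-4)) = z - 8*(-5*z - 20) = z - 8*(-20 - 5*z) = z + (160 + 40*z) = 160 + 41*z)
(K(181) + 6636) + 1222 = ((160 + 41*181) + 6636) + 1222 = ((160 + 7421) + 6636) + 1222 = (7581 + 6636) + 1222 = 14217 + 1222 = 15439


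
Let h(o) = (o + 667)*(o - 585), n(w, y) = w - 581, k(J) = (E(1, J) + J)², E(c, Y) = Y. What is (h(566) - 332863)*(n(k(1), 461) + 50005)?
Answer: -17610702120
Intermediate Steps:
k(J) = 4*J² (k(J) = (J + J)² = (2*J)² = 4*J²)
n(w, y) = -581 + w
h(o) = (-585 + o)*(667 + o) (h(o) = (667 + o)*(-585 + o) = (-585 + o)*(667 + o))
(h(566) - 332863)*(n(k(1), 461) + 50005) = ((-390195 + 566² + 82*566) - 332863)*((-581 + 4*1²) + 50005) = ((-390195 + 320356 + 46412) - 332863)*((-581 + 4*1) + 50005) = (-23427 - 332863)*((-581 + 4) + 50005) = -356290*(-577 + 50005) = -356290*49428 = -17610702120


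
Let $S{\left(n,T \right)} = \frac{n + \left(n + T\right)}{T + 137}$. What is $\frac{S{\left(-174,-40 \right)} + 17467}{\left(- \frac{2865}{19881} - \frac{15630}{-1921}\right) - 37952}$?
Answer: $- \frac{222312145221}{483044938129} \approx -0.46023$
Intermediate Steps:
$S{\left(n,T \right)} = \frac{T + 2 n}{137 + T}$ ($S{\left(n,T \right)} = \frac{n + \left(T + n\right)}{137 + T} = \frac{T + 2 n}{137 + T}$)
$\frac{S{\left(-174,-40 \right)} + 17467}{\left(- \frac{2865}{19881} - \frac{15630}{-1921}\right) - 37952} = \frac{\frac{-40 + 2 \left(-174\right)}{137 - 40} + 17467}{\left(- \frac{2865}{19881} - \frac{15630}{-1921}\right) - 37952} = \frac{\frac{-40 - 348}{97} + 17467}{\left(\left(-2865\right) \frac{1}{19881} - - \frac{15630}{1921}\right) - 37952} = \frac{\frac{1}{97} \left(-388\right) + 17467}{\left(- \frac{955}{6627} + \frac{15630}{1921}\right) - 37952} = \frac{-4 + 17467}{\frac{101745455}{12730467} - 37952} = \frac{17463}{- \frac{483044938129}{12730467}} = 17463 \left(- \frac{12730467}{483044938129}\right) = - \frac{222312145221}{483044938129}$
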